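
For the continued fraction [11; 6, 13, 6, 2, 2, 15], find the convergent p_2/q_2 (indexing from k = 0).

Using pₖ = aₖpₖ₋₁ + pₖ₋₂, qₖ = aₖqₖ₋₁ + qₖ₋₂ (with p₋₁=1, p₋₂=0, q₋₁=0, q₋₂=1):
  k=0: a=11, p=11, q=1
  k=1: a=6, p=67, q=6
  k=2: a=13, p=882, q=79

882/79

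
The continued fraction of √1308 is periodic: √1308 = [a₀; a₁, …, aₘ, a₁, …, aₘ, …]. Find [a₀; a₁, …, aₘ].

a₀ = ⌊√1308⌋ = 36.

[36; 6, 72]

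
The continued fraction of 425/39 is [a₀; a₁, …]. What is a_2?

8

425 = 10·39 + 35   →  a_0 = 10
39 = 1·35 + 4   →  a_1 = 1
35 = 8·4 + 3   →  a_2 = 8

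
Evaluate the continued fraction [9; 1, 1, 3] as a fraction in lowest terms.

67/7

Using pₖ = aₖpₖ₋₁ + pₖ₋₂ and qₖ = aₖqₖ₋₁ + qₖ₋₂:
  k=0: a=9, p=9, q=1
  k=1: a=1, p=10, q=1
  k=2: a=1, p=19, q=2
  k=3: a=3, p=67, q=7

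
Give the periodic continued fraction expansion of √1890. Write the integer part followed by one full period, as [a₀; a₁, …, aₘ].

[43; 2, 9, 6, 9, 2, 86]

a₀ = ⌊√1890⌋ = 43.
With m₀=0, d₀=1 and mₖ₊₁ = dₖaₖ − mₖ, dₖ₊₁ = (n − mₖ₊₁²)/dₖ, aₖ₊₁ = ⌊(a₀+mₖ₊₁)/dₖ₊₁⌋:
  k=1: m=43, d=41, a=2
  k=2: m=39, d=9, a=9
  k=3: m=42, d=14, a=6
  k=4: m=42, d=9, a=9
  k=5: m=39, d=41, a=2
  k=6: m=43, d=1, a=86
d=1 and a=2a₀=86 at k=6, so the next step gives (m, d) = (43, 41) again — its k=1 value — and the period has length 6.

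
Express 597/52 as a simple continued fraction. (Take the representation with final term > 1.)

597 = 11×52 + 25
52 = 2×25 + 2
25 = 12×2 + 1
2 = 2×1 + 0  (stop)
So 597/52 = [11; 2, 12, 2].

[11; 2, 12, 2]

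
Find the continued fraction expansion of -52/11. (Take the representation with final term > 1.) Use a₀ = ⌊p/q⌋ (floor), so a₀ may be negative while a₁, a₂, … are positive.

[-5; 3, 1, 2]

-52 = -5×11 + 3
11 = 3×3 + 2
3 = 1×2 + 1
2 = 2×1 + 0  (stop)
So -52/11 = [-5; 3, 1, 2].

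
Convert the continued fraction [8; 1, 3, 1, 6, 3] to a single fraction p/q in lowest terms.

941/107

Using pₖ = aₖpₖ₋₁ + pₖ₋₂ and qₖ = aₖqₖ₋₁ + qₖ₋₂:
  k=0: a=8, p=8, q=1
  k=1: a=1, p=9, q=1
  k=2: a=3, p=35, q=4
  k=3: a=1, p=44, q=5
  k=4: a=6, p=299, q=34
  k=5: a=3, p=941, q=107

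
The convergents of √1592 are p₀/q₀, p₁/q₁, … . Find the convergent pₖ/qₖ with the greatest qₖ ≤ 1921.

31880/799

√1592 = [39; 1, 8, 1, 78, …] (period length 4).
Convergents:
  p_0/q_0 = 39/1
  p_1/q_1 = 40/1
  p_2/q_2 = 359/9
  p_3/q_3 = 399/10
  p_4/q_4 = 31481/789
  p_5/q_5 = 31880/799
  p_6/q_6 = 286521/7181
q_5 = 799 ≤ 1921 < 7181 = q_6, so the answer is 31880/799.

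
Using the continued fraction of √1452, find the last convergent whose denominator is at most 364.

√1452 = [38; 9, 1, 1, 18, 1, 1, 9, 76, …] (period length 8).
Convergents:
  p_0/q_0 = 38/1
  p_1/q_1 = 343/9
  p_2/q_2 = 381/10
  p_3/q_3 = 724/19
  p_4/q_4 = 13413/352
  p_5/q_5 = 14137/371
q_4 = 352 ≤ 364 < 371 = q_5, so the answer is 13413/352.

13413/352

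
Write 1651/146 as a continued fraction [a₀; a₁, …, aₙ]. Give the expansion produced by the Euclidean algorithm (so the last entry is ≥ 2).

1651 = 11·146 + 45
146 = 3·45 + 11
45 = 4·11 + 1
11 = 11·1 + 0  (stop)
So 1651/146 = [11; 3, 4, 11].

[11; 3, 4, 11]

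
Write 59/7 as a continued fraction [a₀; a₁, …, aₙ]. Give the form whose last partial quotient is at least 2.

[8; 2, 3]

59 = 8×7 + 3
7 = 2×3 + 1
3 = 3×1 + 0  (stop)
So 59/7 = [8; 2, 3].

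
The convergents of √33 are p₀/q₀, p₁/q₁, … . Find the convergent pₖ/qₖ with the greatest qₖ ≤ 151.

√33 = [5; 1, 2, 1, 10, …] (period length 4).
Convergents:
  p_0/q_0 = 5/1
  p_1/q_1 = 6/1
  p_2/q_2 = 17/3
  p_3/q_3 = 23/4
  p_4/q_4 = 247/43
  p_5/q_5 = 270/47
  p_6/q_6 = 787/137
  p_7/q_7 = 1057/184
q_6 = 137 ≤ 151 < 184 = q_7, so the answer is 787/137.

787/137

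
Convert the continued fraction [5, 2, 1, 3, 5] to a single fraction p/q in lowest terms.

Fold from the inside: start with 5/1.
  3 + 1/5 = 16/5
  1 + 5/16 = 21/16
  2 + 16/21 = 58/21
  5 + 21/58 = 311/58

311/58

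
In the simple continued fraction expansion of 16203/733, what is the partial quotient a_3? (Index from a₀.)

1

16203 = 22·733 + 77   →  a_0 = 22
733 = 9·77 + 40   →  a_1 = 9
77 = 1·40 + 37   →  a_2 = 1
40 = 1·37 + 3   →  a_3 = 1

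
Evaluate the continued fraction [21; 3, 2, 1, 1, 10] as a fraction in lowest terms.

Using pₖ = aₖpₖ₋₁ + pₖ₋₂ and qₖ = aₖqₖ₋₁ + qₖ₋₂:
  k=0: a=21, p=21, q=1
  k=1: a=3, p=64, q=3
  k=2: a=2, p=149, q=7
  k=3: a=1, p=213, q=10
  k=4: a=1, p=362, q=17
  k=5: a=10, p=3833, q=180

3833/180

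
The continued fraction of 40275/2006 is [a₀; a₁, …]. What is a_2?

1

40275 = 20·2006 + 155   →  a_0 = 20
2006 = 12·155 + 146   →  a_1 = 12
155 = 1·146 + 9   →  a_2 = 1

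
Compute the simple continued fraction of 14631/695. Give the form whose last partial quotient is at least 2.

[21; 19, 3, 3, 1, 2]

14631 = 21·695 + 36
695 = 19·36 + 11
36 = 3·11 + 3
11 = 3·3 + 2
3 = 1·2 + 1
2 = 2·1 + 0  (stop)
So 14631/695 = [21; 19, 3, 3, 1, 2].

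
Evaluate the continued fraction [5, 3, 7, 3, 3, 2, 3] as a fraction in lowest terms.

9627/1810

Fold from the inside: start with 3/1.
  2 + 1/3 = 7/3
  3 + 3/7 = 24/7
  3 + 7/24 = 79/24
  7 + 24/79 = 577/79
  3 + 79/577 = 1810/577
  5 + 577/1810 = 9627/1810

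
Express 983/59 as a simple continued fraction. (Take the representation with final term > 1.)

983 = 16·59 + 39
59 = 1·39 + 20
39 = 1·20 + 19
20 = 1·19 + 1
19 = 19·1 + 0  (stop)
So 983/59 = [16; 1, 1, 1, 19].

[16; 1, 1, 1, 19]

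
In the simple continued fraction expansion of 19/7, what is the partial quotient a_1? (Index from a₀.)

1

19 = 2·7 + 5   →  a_0 = 2
7 = 1·5 + 2   →  a_1 = 1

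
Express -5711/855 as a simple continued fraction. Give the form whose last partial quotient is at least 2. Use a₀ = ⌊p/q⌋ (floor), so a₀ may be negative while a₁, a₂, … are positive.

[-7; 3, 8, 3, 3, 3]

-5711 = -7·855 + 274
855 = 3·274 + 33
274 = 8·33 + 10
33 = 3·10 + 3
10 = 3·3 + 1
3 = 3·1 + 0  (stop)
So -5711/855 = [-7; 3, 8, 3, 3, 3].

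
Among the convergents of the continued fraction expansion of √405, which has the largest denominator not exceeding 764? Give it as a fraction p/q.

√405 = [20; 8, 40, …] (period length 2).
Convergents:
  p_0/q_0 = 20/1
  p_1/q_1 = 161/8
  p_2/q_2 = 6460/321
  p_3/q_3 = 51841/2576
q_2 = 321 ≤ 764 < 2576 = q_3, so the answer is 6460/321.

6460/321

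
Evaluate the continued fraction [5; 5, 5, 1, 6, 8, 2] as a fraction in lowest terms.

Using pₖ = aₖpₖ₋₁ + pₖ₋₂ and qₖ = aₖqₖ₋₁ + qₖ₋₂:
  k=0: a=5, p=5, q=1
  k=1: a=5, p=26, q=5
  k=2: a=5, p=135, q=26
  k=3: a=1, p=161, q=31
  k=4: a=6, p=1101, q=212
  k=5: a=8, p=8969, q=1727
  k=6: a=2, p=19039, q=3666

19039/3666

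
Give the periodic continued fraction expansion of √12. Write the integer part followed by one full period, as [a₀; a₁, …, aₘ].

a₀ = ⌊√12⌋ = 3.
With m₀=0, d₀=1 and mₖ₊₁ = dₖaₖ − mₖ, dₖ₊₁ = (n − mₖ₊₁²)/dₖ, aₖ₊₁ = ⌊(a₀+mₖ₊₁)/dₖ₊₁⌋:
  k=1: m=3, d=3, a=2
  k=2: m=3, d=1, a=6
d=1 and a=2a₀=6 at k=2, so the next step gives (m, d) = (3, 3) again — its k=1 value — and the period has length 2.

[3; 2, 6]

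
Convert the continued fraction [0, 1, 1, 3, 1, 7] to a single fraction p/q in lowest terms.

Using pₖ = aₖpₖ₋₁ + pₖ₋₂ and qₖ = aₖqₖ₋₁ + qₖ₋₂:
  k=0: a=0, p=0, q=1
  k=1: a=1, p=1, q=1
  k=2: a=1, p=1, q=2
  k=3: a=3, p=4, q=7
  k=4: a=1, p=5, q=9
  k=5: a=7, p=39, q=70

39/70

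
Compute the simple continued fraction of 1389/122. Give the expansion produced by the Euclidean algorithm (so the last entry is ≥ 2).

1389 = 11·122 + 47
122 = 2·47 + 28
47 = 1·28 + 19
28 = 1·19 + 9
19 = 2·9 + 1
9 = 9·1 + 0  (stop)
So 1389/122 = [11; 2, 1, 1, 2, 9].

[11; 2, 1, 1, 2, 9]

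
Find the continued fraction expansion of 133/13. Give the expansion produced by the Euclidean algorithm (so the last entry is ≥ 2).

[10; 4, 3]

133 = 10×13 + 3
13 = 4×3 + 1
3 = 3×1 + 0  (stop)
So 133/13 = [10; 4, 3].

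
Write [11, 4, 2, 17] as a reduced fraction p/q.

Fold from the inside: start with 17/1.
  2 + 1/17 = 35/17
  4 + 17/35 = 157/35
  11 + 35/157 = 1762/157

1762/157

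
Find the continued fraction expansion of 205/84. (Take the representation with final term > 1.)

205 = 2*84 + 37
84 = 2*37 + 10
37 = 3*10 + 7
10 = 1*7 + 3
7 = 2*3 + 1
3 = 3*1 + 0  (stop)
So 205/84 = [2; 2, 3, 1, 2, 3].

[2; 2, 3, 1, 2, 3]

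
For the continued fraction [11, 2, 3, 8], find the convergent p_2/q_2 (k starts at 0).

Using pₖ = aₖpₖ₋₁ + pₖ₋₂, qₖ = aₖqₖ₋₁ + qₖ₋₂ (with p₋₁=1, p₋₂=0, q₋₁=0, q₋₂=1):
  k=0: a=11, p=11, q=1
  k=1: a=2, p=23, q=2
  k=2: a=3, p=80, q=7

80/7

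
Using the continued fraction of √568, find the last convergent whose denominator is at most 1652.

√568 = [23; 1, 4, 1, 46, …] (period length 4).
Convergents:
  p_0/q_0 = 23/1
  p_1/q_1 = 24/1
  p_2/q_2 = 119/5
  p_3/q_3 = 143/6
  p_4/q_4 = 6697/281
  p_5/q_5 = 6840/287
  p_6/q_6 = 34057/1429
  p_7/q_7 = 40897/1716
q_6 = 1429 ≤ 1652 < 1716 = q_7, so the answer is 34057/1429.

34057/1429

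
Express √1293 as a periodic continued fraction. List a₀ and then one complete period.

[35; 1, 22, 1, 70]

a₀ = ⌊√1293⌋ = 35.
With m₀=0, d₀=1 and mₖ₊₁ = dₖaₖ − mₖ, dₖ₊₁ = (n − mₖ₊₁²)/dₖ, aₖ₊₁ = ⌊(a₀+mₖ₊₁)/dₖ₊₁⌋:
  k=1: m=35, d=68, a=1
  k=2: m=33, d=3, a=22
  k=3: m=33, d=68, a=1
  k=4: m=35, d=1, a=70
d=1 and a=2a₀=70 at k=4, so the next step gives (m, d) = (35, 68) again — its k=1 value — and the period has length 4.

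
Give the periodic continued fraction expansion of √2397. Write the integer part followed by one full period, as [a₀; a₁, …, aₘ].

[48; 1, 23, 2, 23, 1, 96]

a₀ = ⌊√2397⌋ = 48.
With m₀=0, d₀=1 and mₖ₊₁ = dₖaₖ − mₖ, dₖ₊₁ = (n − mₖ₊₁²)/dₖ, aₖ₊₁ = ⌊(a₀+mₖ₊₁)/dₖ₊₁⌋:
  k=1: m=48, d=93, a=1
  k=2: m=45, d=4, a=23
  k=3: m=47, d=47, a=2
  k=4: m=47, d=4, a=23
  k=5: m=45, d=93, a=1
  k=6: m=48, d=1, a=96
d=1 and a=2a₀=96 at k=6, so the next step gives (m, d) = (48, 93) again — its k=1 value — and the period has length 6.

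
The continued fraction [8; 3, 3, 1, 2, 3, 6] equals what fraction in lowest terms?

Using pₖ = aₖpₖ₋₁ + pₖ₋₂ and qₖ = aₖqₖ₋₁ + qₖ₋₂:
  k=0: a=8, p=8, q=1
  k=1: a=3, p=25, q=3
  k=2: a=3, p=83, q=10
  k=3: a=1, p=108, q=13
  k=4: a=2, p=299, q=36
  k=5: a=3, p=1005, q=121
  k=6: a=6, p=6329, q=762

6329/762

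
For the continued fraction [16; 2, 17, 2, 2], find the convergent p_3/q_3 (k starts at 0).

1187/72

Using pₖ = aₖpₖ₋₁ + pₖ₋₂, qₖ = aₖqₖ₋₁ + qₖ₋₂ (with p₋₁=1, p₋₂=0, q₋₁=0, q₋₂=1):
  k=0: a=16, p=16, q=1
  k=1: a=2, p=33, q=2
  k=2: a=17, p=577, q=35
  k=3: a=2, p=1187, q=72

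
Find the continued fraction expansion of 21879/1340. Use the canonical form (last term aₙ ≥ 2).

21879 = 16*1340 + 439
1340 = 3*439 + 23
439 = 19*23 + 2
23 = 11*2 + 1
2 = 2*1 + 0  (stop)
So 21879/1340 = [16; 3, 19, 11, 2].

[16; 3, 19, 11, 2]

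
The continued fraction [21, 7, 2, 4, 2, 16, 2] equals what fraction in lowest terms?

Fold from the inside: start with 2/1.
  16 + 1/2 = 33/2
  2 + 2/33 = 68/33
  4 + 33/68 = 305/68
  2 + 68/305 = 678/305
  7 + 305/678 = 5051/678
  21 + 678/5051 = 106749/5051

106749/5051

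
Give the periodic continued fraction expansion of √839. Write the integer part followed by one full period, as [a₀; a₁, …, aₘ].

a₀ = ⌊√839⌋ = 28.

[28; 1, 27, 1, 56]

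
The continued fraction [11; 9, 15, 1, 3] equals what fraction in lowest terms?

Fold from the inside: start with 3/1.
  1 + 1/3 = 4/3
  15 + 3/4 = 63/4
  9 + 4/63 = 571/63
  11 + 63/571 = 6344/571

6344/571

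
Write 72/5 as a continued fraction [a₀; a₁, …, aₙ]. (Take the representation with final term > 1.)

72 = 14·5 + 2
5 = 2·2 + 1
2 = 2·1 + 0  (stop)
So 72/5 = [14; 2, 2].

[14; 2, 2]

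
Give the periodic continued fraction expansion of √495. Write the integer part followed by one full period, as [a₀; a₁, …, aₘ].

a₀ = ⌊√495⌋ = 22.
With m₀=0, d₀=1 and mₖ₊₁ = dₖaₖ − mₖ, dₖ₊₁ = (n − mₖ₊₁²)/dₖ, aₖ₊₁ = ⌊(a₀+mₖ₊₁)/dₖ₊₁⌋:
  k=1: m=22, d=11, a=4
  k=2: m=22, d=1, a=44
d=1 and a=2a₀=44 at k=2, so the next step gives (m, d) = (22, 11) again — its k=1 value — and the period has length 2.

[22; 4, 44]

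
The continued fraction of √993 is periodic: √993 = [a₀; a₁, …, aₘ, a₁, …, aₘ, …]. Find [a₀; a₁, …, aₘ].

a₀ = ⌊√993⌋ = 31.
With m₀=0, d₀=1 and mₖ₊₁ = dₖaₖ − mₖ, dₖ₊₁ = (n − mₖ₊₁²)/dₖ, aₖ₊₁ = ⌊(a₀+mₖ₊₁)/dₖ₊₁⌋:
  k=1: m=31, d=32, a=1
  k=2: m=1, d=31, a=1
  k=3: m=30, d=3, a=20
  k=4: m=30, d=31, a=1
  k=5: m=1, d=32, a=1
  k=6: m=31, d=1, a=62
d=1 and a=2a₀=62 at k=6, so the next step gives (m, d) = (31, 32) again — its k=1 value — and the period has length 6.

[31; 1, 1, 20, 1, 1, 62]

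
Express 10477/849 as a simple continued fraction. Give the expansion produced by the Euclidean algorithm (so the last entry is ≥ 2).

[12; 2, 1, 15, 18]

10477 = 12·849 + 289
849 = 2·289 + 271
289 = 1·271 + 18
271 = 15·18 + 1
18 = 18·1 + 0  (stop)
So 10477/849 = [12; 2, 1, 15, 18].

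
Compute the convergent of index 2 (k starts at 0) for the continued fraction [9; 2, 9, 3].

Using pₖ = aₖpₖ₋₁ + pₖ₋₂, qₖ = aₖqₖ₋₁ + qₖ₋₂ (with p₋₁=1, p₋₂=0, q₋₁=0, q₋₂=1):
  k=0: a=9, p=9, q=1
  k=1: a=2, p=19, q=2
  k=2: a=9, p=180, q=19

180/19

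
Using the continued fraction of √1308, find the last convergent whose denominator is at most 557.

√1308 = [36; 6, 72, …] (period length 2).
Convergents:
  p_0/q_0 = 36/1
  p_1/q_1 = 217/6
  p_2/q_2 = 15660/433
  p_3/q_3 = 94177/2604
q_2 = 433 ≤ 557 < 2604 = q_3, so the answer is 15660/433.

15660/433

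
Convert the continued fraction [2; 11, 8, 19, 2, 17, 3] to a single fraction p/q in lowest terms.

390271/186742

Using pₖ = aₖpₖ₋₁ + pₖ₋₂ and qₖ = aₖqₖ₋₁ + qₖ₋₂:
  k=0: a=2, p=2, q=1
  k=1: a=11, p=23, q=11
  k=2: a=8, p=186, q=89
  k=3: a=19, p=3557, q=1702
  k=4: a=2, p=7300, q=3493
  k=5: a=17, p=127657, q=61083
  k=6: a=3, p=390271, q=186742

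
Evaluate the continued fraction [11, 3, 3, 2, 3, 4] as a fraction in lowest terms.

3832/339

Using pₖ = aₖpₖ₋₁ + pₖ₋₂ and qₖ = aₖqₖ₋₁ + qₖ₋₂:
  k=0: a=11, p=11, q=1
  k=1: a=3, p=34, q=3
  k=2: a=3, p=113, q=10
  k=3: a=2, p=260, q=23
  k=4: a=3, p=893, q=79
  k=5: a=4, p=3832, q=339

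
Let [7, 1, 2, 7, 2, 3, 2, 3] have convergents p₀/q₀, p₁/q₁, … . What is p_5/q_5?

Using pₖ = aₖpₖ₋₁ + pₖ₋₂, qₖ = aₖqₖ₋₁ + qₖ₋₂ (with p₋₁=1, p₋₂=0, q₋₁=0, q₋₂=1):
  k=0: a=7, p=7, q=1
  k=1: a=1, p=8, q=1
  k=2: a=2, p=23, q=3
  k=3: a=7, p=169, q=22
  k=4: a=2, p=361, q=47
  k=5: a=3, p=1252, q=163

1252/163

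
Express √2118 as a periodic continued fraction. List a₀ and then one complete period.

a₀ = ⌊√2118⌋ = 46.
With m₀=0, d₀=1 and mₖ₊₁ = dₖaₖ − mₖ, dₖ₊₁ = (n − mₖ₊₁²)/dₖ, aₖ₊₁ = ⌊(a₀+mₖ₊₁)/dₖ₊₁⌋:
  k=1: m=46, d=2, a=46
  k=2: m=46, d=1, a=92
d=1 and a=2a₀=92 at k=2, so the next step gives (m, d) = (46, 2) again — its k=1 value — and the period has length 2.

[46; 46, 92]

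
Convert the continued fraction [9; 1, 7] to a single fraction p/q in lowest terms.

Fold from the inside: start with 7/1.
  1 + 1/7 = 8/7
  9 + 7/8 = 79/8

79/8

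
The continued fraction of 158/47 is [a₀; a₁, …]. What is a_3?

3

158 = 3·47 + 17   →  a_0 = 3
47 = 2·17 + 13   →  a_1 = 2
17 = 1·13 + 4   →  a_2 = 1
13 = 3·4 + 1   →  a_3 = 3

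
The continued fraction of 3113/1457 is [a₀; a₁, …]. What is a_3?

9

3113 = 2·1457 + 199   →  a_0 = 2
1457 = 7·199 + 64   →  a_1 = 7
199 = 3·64 + 7   →  a_2 = 3
64 = 9·7 + 1   →  a_3 = 9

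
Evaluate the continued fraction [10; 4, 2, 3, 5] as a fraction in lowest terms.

1677/164

Fold from the inside: start with 5/1.
  3 + 1/5 = 16/5
  2 + 5/16 = 37/16
  4 + 16/37 = 164/37
  10 + 37/164 = 1677/164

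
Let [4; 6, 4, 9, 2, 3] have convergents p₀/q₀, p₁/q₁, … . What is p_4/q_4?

Using pₖ = aₖpₖ₋₁ + pₖ₋₂, qₖ = aₖqₖ₋₁ + qₖ₋₂ (with p₋₁=1, p₋₂=0, q₋₁=0, q₋₂=1):
  k=0: a=4, p=4, q=1
  k=1: a=6, p=25, q=6
  k=2: a=4, p=104, q=25
  k=3: a=9, p=961, q=231
  k=4: a=2, p=2026, q=487

2026/487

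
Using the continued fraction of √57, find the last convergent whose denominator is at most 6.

√57 = [7; 1, 1, 4, 1, 1, 14, …] (period length 6).
Convergents:
  p_0/q_0 = 7/1
  p_1/q_1 = 8/1
  p_2/q_2 = 15/2
  p_3/q_3 = 68/9
q_2 = 2 ≤ 6 < 9 = q_3, so the answer is 15/2.

15/2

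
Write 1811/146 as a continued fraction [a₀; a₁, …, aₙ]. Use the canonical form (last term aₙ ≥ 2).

1811 = 12·146 + 59
146 = 2·59 + 28
59 = 2·28 + 3
28 = 9·3 + 1
3 = 3·1 + 0  (stop)
So 1811/146 = [12; 2, 2, 9, 3].

[12; 2, 2, 9, 3]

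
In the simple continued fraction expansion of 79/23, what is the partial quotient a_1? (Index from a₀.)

2

79 = 3·23 + 10   →  a_0 = 3
23 = 2·10 + 3   →  a_1 = 2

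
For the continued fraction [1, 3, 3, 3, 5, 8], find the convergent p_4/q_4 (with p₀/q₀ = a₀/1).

228/175

Using pₖ = aₖpₖ₋₁ + pₖ₋₂, qₖ = aₖqₖ₋₁ + qₖ₋₂ (with p₋₁=1, p₋₂=0, q₋₁=0, q₋₂=1):
  k=0: a=1, p=1, q=1
  k=1: a=3, p=4, q=3
  k=2: a=3, p=13, q=10
  k=3: a=3, p=43, q=33
  k=4: a=5, p=228, q=175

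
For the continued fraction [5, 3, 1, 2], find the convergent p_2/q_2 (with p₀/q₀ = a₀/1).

Using pₖ = aₖpₖ₋₁ + pₖ₋₂, qₖ = aₖqₖ₋₁ + qₖ₋₂ (with p₋₁=1, p₋₂=0, q₋₁=0, q₋₂=1):
  k=0: a=5, p=5, q=1
  k=1: a=3, p=16, q=3
  k=2: a=1, p=21, q=4

21/4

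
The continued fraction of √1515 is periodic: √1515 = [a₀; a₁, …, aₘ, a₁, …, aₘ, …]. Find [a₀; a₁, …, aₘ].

a₀ = ⌊√1515⌋ = 38.

[38; 1, 11, 1, 76]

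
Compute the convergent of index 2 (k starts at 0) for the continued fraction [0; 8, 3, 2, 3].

Using pₖ = aₖpₖ₋₁ + pₖ₋₂, qₖ = aₖqₖ₋₁ + qₖ₋₂ (with p₋₁=1, p₋₂=0, q₋₁=0, q₋₂=1):
  k=0: a=0, p=0, q=1
  k=1: a=8, p=1, q=8
  k=2: a=3, p=3, q=25

3/25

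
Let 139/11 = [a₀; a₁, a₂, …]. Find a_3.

139 = 12·11 + 7   →  a_0 = 12
11 = 1·7 + 4   →  a_1 = 1
7 = 1·4 + 3   →  a_2 = 1
4 = 1·3 + 1   →  a_3 = 1

1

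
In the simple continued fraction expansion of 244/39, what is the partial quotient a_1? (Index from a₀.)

3

244 = 6·39 + 10   →  a_0 = 6
39 = 3·10 + 9   →  a_1 = 3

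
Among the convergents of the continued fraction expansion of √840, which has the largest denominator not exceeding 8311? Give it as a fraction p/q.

97469/3363

√840 = [28; 1, 56, …] (period length 2).
Convergents:
  p_0/q_0 = 28/1
  p_1/q_1 = 29/1
  p_2/q_2 = 1652/57
  p_3/q_3 = 1681/58
  p_4/q_4 = 95788/3305
  p_5/q_5 = 97469/3363
  p_6/q_6 = 5554052/191633
q_5 = 3363 ≤ 8311 < 191633 = q_6, so the answer is 97469/3363.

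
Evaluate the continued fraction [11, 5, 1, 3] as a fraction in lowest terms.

Using pₖ = aₖpₖ₋₁ + pₖ₋₂ and qₖ = aₖqₖ₋₁ + qₖ₋₂:
  k=0: a=11, p=11, q=1
  k=1: a=5, p=56, q=5
  k=2: a=1, p=67, q=6
  k=3: a=3, p=257, q=23

257/23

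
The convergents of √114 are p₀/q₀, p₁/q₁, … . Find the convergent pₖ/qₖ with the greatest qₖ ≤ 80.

√114 = [10; 1, 2, 10, 2, 1, 20, …] (period length 6).
Convergents:
  p_0/q_0 = 10/1
  p_1/q_1 = 11/1
  p_2/q_2 = 32/3
  p_3/q_3 = 331/31
  p_4/q_4 = 694/65
  p_5/q_5 = 1025/96
q_4 = 65 ≤ 80 < 96 = q_5, so the answer is 694/65.

694/65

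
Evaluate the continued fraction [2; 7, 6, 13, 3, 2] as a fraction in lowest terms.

Fold from the inside: start with 2/1.
  3 + 1/2 = 7/2
  13 + 2/7 = 93/7
  6 + 7/93 = 565/93
  7 + 93/565 = 4048/565
  2 + 565/4048 = 8661/4048

8661/4048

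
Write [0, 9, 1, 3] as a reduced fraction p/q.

4/39

Fold from the inside: start with 3/1.
  1 + 1/3 = 4/3
  9 + 3/4 = 39/4
  0 + 4/39 = 4/39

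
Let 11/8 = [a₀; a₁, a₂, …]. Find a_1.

2

11 = 1·8 + 3   →  a_0 = 1
8 = 2·3 + 2   →  a_1 = 2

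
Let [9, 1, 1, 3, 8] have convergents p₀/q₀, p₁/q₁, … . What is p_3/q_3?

Using pₖ = aₖpₖ₋₁ + pₖ₋₂, qₖ = aₖqₖ₋₁ + qₖ₋₂ (with p₋₁=1, p₋₂=0, q₋₁=0, q₋₂=1):
  k=0: a=9, p=9, q=1
  k=1: a=1, p=10, q=1
  k=2: a=1, p=19, q=2
  k=3: a=3, p=67, q=7

67/7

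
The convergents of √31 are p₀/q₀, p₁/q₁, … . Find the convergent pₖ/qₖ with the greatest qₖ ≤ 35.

√31 = [5; 1, 1, 3, 5, 3, 1, 1, 10, …] (period length 8).
Convergents:
  p_0/q_0 = 5/1
  p_1/q_1 = 6/1
  p_2/q_2 = 11/2
  p_3/q_3 = 39/7
  p_4/q_4 = 206/37
q_3 = 7 ≤ 35 < 37 = q_4, so the answer is 39/7.

39/7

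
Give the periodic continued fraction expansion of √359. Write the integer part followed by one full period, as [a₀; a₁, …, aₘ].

[18; 1, 17, 1, 36]

a₀ = ⌊√359⌋ = 18.
With m₀=0, d₀=1 and mₖ₊₁ = dₖaₖ − mₖ, dₖ₊₁ = (n − mₖ₊₁²)/dₖ, aₖ₊₁ = ⌊(a₀+mₖ₊₁)/dₖ₊₁⌋:
  k=1: m=18, d=35, a=1
  k=2: m=17, d=2, a=17
  k=3: m=17, d=35, a=1
  k=4: m=18, d=1, a=36
d=1 and a=2a₀=36 at k=4, so the next step gives (m, d) = (18, 35) again — its k=1 value — and the period has length 4.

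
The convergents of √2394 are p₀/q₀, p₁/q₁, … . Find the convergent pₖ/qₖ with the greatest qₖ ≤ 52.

685/14

√2394 = [48; 1, 12, 1, 96, …] (period length 4).
Convergents:
  p_0/q_0 = 48/1
  p_1/q_1 = 49/1
  p_2/q_2 = 636/13
  p_3/q_3 = 685/14
  p_4/q_4 = 66396/1357
q_3 = 14 ≤ 52 < 1357 = q_4, so the answer is 685/14.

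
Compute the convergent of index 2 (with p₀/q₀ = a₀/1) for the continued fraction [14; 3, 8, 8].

358/25

Using pₖ = aₖpₖ₋₁ + pₖ₋₂, qₖ = aₖqₖ₋₁ + qₖ₋₂ (with p₋₁=1, p₋₂=0, q₋₁=0, q₋₂=1):
  k=0: a=14, p=14, q=1
  k=1: a=3, p=43, q=3
  k=2: a=8, p=358, q=25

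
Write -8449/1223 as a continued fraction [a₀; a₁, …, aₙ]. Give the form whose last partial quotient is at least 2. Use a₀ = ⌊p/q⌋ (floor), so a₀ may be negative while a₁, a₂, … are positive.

[-7; 10, 1, 11, 2, 4]

-8449 = -7·1223 + 112
1223 = 10·112 + 103
112 = 1·103 + 9
103 = 11·9 + 4
9 = 2·4 + 1
4 = 4·1 + 0  (stop)
So -8449/1223 = [-7; 10, 1, 11, 2, 4].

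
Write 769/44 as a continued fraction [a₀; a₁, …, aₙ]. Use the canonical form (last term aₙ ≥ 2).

769 = 17*44 + 21
44 = 2*21 + 2
21 = 10*2 + 1
2 = 2*1 + 0  (stop)
So 769/44 = [17; 2, 10, 2].

[17; 2, 10, 2]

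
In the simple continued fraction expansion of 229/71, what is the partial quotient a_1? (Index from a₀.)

4

229 = 3·71 + 16   →  a_0 = 3
71 = 4·16 + 7   →  a_1 = 4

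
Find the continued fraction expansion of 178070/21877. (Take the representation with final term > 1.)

[8; 7, 6, 8, 3, 6, 3]

178070 = 8×21877 + 3054
21877 = 7×3054 + 499
3054 = 6×499 + 60
499 = 8×60 + 19
60 = 3×19 + 3
19 = 6×3 + 1
3 = 3×1 + 0  (stop)
So 178070/21877 = [8; 7, 6, 8, 3, 6, 3].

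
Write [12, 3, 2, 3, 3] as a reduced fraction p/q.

971/79

Fold from the inside: start with 3/1.
  3 + 1/3 = 10/3
  2 + 3/10 = 23/10
  3 + 10/23 = 79/23
  12 + 23/79 = 971/79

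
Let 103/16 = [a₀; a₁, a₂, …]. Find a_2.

103 = 6·16 + 7   →  a_0 = 6
16 = 2·7 + 2   →  a_1 = 2
7 = 3·2 + 1   →  a_2 = 3

3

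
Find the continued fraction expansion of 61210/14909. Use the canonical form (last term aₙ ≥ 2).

61210 = 4·14909 + 1574
14909 = 9·1574 + 743
1574 = 2·743 + 88
743 = 8·88 + 39
88 = 2·39 + 10
39 = 3·10 + 9
10 = 1·9 + 1
9 = 9·1 + 0  (stop)
So 61210/14909 = [4; 9, 2, 8, 2, 3, 1, 9].

[4; 9, 2, 8, 2, 3, 1, 9]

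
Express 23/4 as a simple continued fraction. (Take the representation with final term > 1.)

[5; 1, 3]

23 = 5·4 + 3
4 = 1·3 + 1
3 = 3·1 + 0  (stop)
So 23/4 = [5; 1, 3].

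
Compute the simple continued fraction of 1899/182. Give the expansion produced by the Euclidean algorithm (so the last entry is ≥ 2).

[10; 2, 3, 3, 2, 3]

1899 = 10*182 + 79
182 = 2*79 + 24
79 = 3*24 + 7
24 = 3*7 + 3
7 = 2*3 + 1
3 = 3*1 + 0  (stop)
So 1899/182 = [10; 2, 3, 3, 2, 3].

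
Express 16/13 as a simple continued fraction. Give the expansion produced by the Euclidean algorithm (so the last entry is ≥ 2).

[1; 4, 3]

16 = 1×13 + 3
13 = 4×3 + 1
3 = 3×1 + 0  (stop)
So 16/13 = [1; 4, 3].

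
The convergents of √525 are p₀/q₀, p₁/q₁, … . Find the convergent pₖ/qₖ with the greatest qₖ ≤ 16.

√525 = [22; 1, 10, 2, 10, 1, 44, …] (period length 6).
Convergents:
  p_0/q_0 = 22/1
  p_1/q_1 = 23/1
  p_2/q_2 = 252/11
  p_3/q_3 = 527/23
q_2 = 11 ≤ 16 < 23 = q_3, so the answer is 252/11.

252/11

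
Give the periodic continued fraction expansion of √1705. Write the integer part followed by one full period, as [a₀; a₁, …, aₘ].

a₀ = ⌊√1705⌋ = 41.

[41; 3, 2, 3, 82]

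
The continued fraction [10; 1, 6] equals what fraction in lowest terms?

Using pₖ = aₖpₖ₋₁ + pₖ₋₂ and qₖ = aₖqₖ₋₁ + qₖ₋₂:
  k=0: a=10, p=10, q=1
  k=1: a=1, p=11, q=1
  k=2: a=6, p=76, q=7

76/7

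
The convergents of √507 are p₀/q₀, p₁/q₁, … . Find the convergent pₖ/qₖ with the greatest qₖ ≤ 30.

√507 = [22; 1, 1, 14, 1, 1, 44, …] (period length 6).
Convergents:
  p_0/q_0 = 22/1
  p_1/q_1 = 23/1
  p_2/q_2 = 45/2
  p_3/q_3 = 653/29
  p_4/q_4 = 698/31
q_3 = 29 ≤ 30 < 31 = q_4, so the answer is 653/29.

653/29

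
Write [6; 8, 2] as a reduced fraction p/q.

Using pₖ = aₖpₖ₋₁ + pₖ₋₂ and qₖ = aₖqₖ₋₁ + qₖ₋₂:
  k=0: a=6, p=6, q=1
  k=1: a=8, p=49, q=8
  k=2: a=2, p=104, q=17

104/17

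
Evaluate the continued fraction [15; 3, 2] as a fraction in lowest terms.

Using pₖ = aₖpₖ₋₁ + pₖ₋₂ and qₖ = aₖqₖ₋₁ + qₖ₋₂:
  k=0: a=15, p=15, q=1
  k=1: a=3, p=46, q=3
  k=2: a=2, p=107, q=7

107/7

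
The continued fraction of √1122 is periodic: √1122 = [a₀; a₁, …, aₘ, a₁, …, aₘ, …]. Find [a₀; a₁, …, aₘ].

a₀ = ⌊√1122⌋ = 33.
With m₀=0, d₀=1 and mₖ₊₁ = dₖaₖ − mₖ, dₖ₊₁ = (n − mₖ₊₁²)/dₖ, aₖ₊₁ = ⌊(a₀+mₖ₊₁)/dₖ₊₁⌋:
  k=1: m=33, d=33, a=2
  k=2: m=33, d=1, a=66
d=1 and a=2a₀=66 at k=2, so the next step gives (m, d) = (33, 33) again — its k=1 value — and the period has length 2.

[33; 2, 66]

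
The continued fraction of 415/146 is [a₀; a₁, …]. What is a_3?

2

415 = 2·146 + 123   →  a_0 = 2
146 = 1·123 + 23   →  a_1 = 1
123 = 5·23 + 8   →  a_2 = 5
23 = 2·8 + 7   →  a_3 = 2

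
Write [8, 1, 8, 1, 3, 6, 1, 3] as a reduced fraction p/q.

9725/1093

Using pₖ = aₖpₖ₋₁ + pₖ₋₂ and qₖ = aₖqₖ₋₁ + qₖ₋₂:
  k=0: a=8, p=8, q=1
  k=1: a=1, p=9, q=1
  k=2: a=8, p=80, q=9
  k=3: a=1, p=89, q=10
  k=4: a=3, p=347, q=39
  k=5: a=6, p=2171, q=244
  k=6: a=1, p=2518, q=283
  k=7: a=3, p=9725, q=1093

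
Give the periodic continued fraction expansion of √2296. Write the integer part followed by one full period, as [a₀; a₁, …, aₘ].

[47; 1, 10, 1, 94]

a₀ = ⌊√2296⌋ = 47.
With m₀=0, d₀=1 and mₖ₊₁ = dₖaₖ − mₖ, dₖ₊₁ = (n − mₖ₊₁²)/dₖ, aₖ₊₁ = ⌊(a₀+mₖ₊₁)/dₖ₊₁⌋:
  k=1: m=47, d=87, a=1
  k=2: m=40, d=8, a=10
  k=3: m=40, d=87, a=1
  k=4: m=47, d=1, a=94
d=1 and a=2a₀=94 at k=4, so the next step gives (m, d) = (47, 87) again — its k=1 value — and the period has length 4.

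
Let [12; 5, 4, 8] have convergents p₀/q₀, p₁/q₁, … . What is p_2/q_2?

Using pₖ = aₖpₖ₋₁ + pₖ₋₂, qₖ = aₖqₖ₋₁ + qₖ₋₂ (with p₋₁=1, p₋₂=0, q₋₁=0, q₋₂=1):
  k=0: a=12, p=12, q=1
  k=1: a=5, p=61, q=5
  k=2: a=4, p=256, q=21

256/21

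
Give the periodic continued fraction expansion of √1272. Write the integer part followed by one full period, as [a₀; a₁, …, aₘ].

a₀ = ⌊√1272⌋ = 35.
With m₀=0, d₀=1 and mₖ₊₁ = dₖaₖ − mₖ, dₖ₊₁ = (n − mₖ₊₁²)/dₖ, aₖ₊₁ = ⌊(a₀+mₖ₊₁)/dₖ₊₁⌋:
  k=1: m=35, d=47, a=1
  k=2: m=12, d=24, a=1
  k=3: m=12, d=47, a=1
  k=4: m=35, d=1, a=70
d=1 and a=2a₀=70 at k=4, so the next step gives (m, d) = (35, 47) again — its k=1 value — and the period has length 4.

[35; 1, 1, 1, 70]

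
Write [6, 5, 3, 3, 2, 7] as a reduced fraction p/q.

5613/907

Fold from the inside: start with 7/1.
  2 + 1/7 = 15/7
  3 + 7/15 = 52/15
  3 + 15/52 = 171/52
  5 + 52/171 = 907/171
  6 + 171/907 = 5613/907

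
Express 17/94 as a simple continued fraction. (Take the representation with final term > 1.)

[0; 5, 1, 1, 8]

17 = 0·94 + 17
94 = 5·17 + 9
17 = 1·9 + 8
9 = 1·8 + 1
8 = 8·1 + 0  (stop)
So 17/94 = [0; 5, 1, 1, 8].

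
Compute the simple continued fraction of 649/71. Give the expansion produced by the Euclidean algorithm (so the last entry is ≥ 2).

649 = 9×71 + 10
71 = 7×10 + 1
10 = 10×1 + 0  (stop)
So 649/71 = [9; 7, 10].

[9; 7, 10]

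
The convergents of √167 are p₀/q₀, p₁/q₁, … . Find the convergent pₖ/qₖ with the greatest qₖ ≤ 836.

√167 = [12; 1, 11, 1, 24, …] (period length 4).
Convergents:
  p_0/q_0 = 12/1
  p_1/q_1 = 13/1
  p_2/q_2 = 155/12
  p_3/q_3 = 168/13
  p_4/q_4 = 4187/324
  p_5/q_5 = 4355/337
  p_6/q_6 = 52092/4031
q_5 = 337 ≤ 836 < 4031 = q_6, so the answer is 4355/337.

4355/337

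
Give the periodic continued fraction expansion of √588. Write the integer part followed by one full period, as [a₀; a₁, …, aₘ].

[24; 4, 48]

a₀ = ⌊√588⌋ = 24.
With m₀=0, d₀=1 and mₖ₊₁ = dₖaₖ − mₖ, dₖ₊₁ = (n − mₖ₊₁²)/dₖ, aₖ₊₁ = ⌊(a₀+mₖ₊₁)/dₖ₊₁⌋:
  k=1: m=24, d=12, a=4
  k=2: m=24, d=1, a=48
d=1 and a=2a₀=48 at k=2, so the next step gives (m, d) = (24, 12) again — its k=1 value — and the period has length 2.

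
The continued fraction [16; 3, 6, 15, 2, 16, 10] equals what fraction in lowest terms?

1609978/98675

Fold from the inside: start with 10/1.
  16 + 1/10 = 161/10
  2 + 10/161 = 332/161
  15 + 161/332 = 5141/332
  6 + 332/5141 = 31178/5141
  3 + 5141/31178 = 98675/31178
  16 + 31178/98675 = 1609978/98675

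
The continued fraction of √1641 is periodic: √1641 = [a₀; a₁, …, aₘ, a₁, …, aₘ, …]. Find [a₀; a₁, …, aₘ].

[40; 1, 1, 26, 1, 1, 80]

a₀ = ⌊√1641⌋ = 40.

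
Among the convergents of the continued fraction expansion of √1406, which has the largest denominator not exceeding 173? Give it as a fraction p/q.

√1406 = [37; 2, 74, …] (period length 2).
Convergents:
  p_0/q_0 = 37/1
  p_1/q_1 = 75/2
  p_2/q_2 = 5587/149
  p_3/q_3 = 11249/300
q_2 = 149 ≤ 173 < 300 = q_3, so the answer is 5587/149.

5587/149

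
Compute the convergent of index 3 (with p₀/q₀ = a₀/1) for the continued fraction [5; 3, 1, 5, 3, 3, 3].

121/23

Using pₖ = aₖpₖ₋₁ + pₖ₋₂, qₖ = aₖqₖ₋₁ + qₖ₋₂ (with p₋₁=1, p₋₂=0, q₋₁=0, q₋₂=1):
  k=0: a=5, p=5, q=1
  k=1: a=3, p=16, q=3
  k=2: a=1, p=21, q=4
  k=3: a=5, p=121, q=23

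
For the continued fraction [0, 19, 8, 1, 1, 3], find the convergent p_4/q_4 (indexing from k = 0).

Using pₖ = aₖpₖ₋₁ + pₖ₋₂, qₖ = aₖqₖ₋₁ + qₖ₋₂ (with p₋₁=1, p₋₂=0, q₋₁=0, q₋₂=1):
  k=0: a=0, p=0, q=1
  k=1: a=19, p=1, q=19
  k=2: a=8, p=8, q=153
  k=3: a=1, p=9, q=172
  k=4: a=1, p=17, q=325

17/325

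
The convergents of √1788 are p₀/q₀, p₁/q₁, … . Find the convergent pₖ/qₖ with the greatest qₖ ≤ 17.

296/7

√1788 = [42; 3, 1, 1, 20, 1, 1, 3, 84, …] (period length 8).
Convergents:
  p_0/q_0 = 42/1
  p_1/q_1 = 127/3
  p_2/q_2 = 169/4
  p_3/q_3 = 296/7
  p_4/q_4 = 6089/144
q_3 = 7 ≤ 17 < 144 = q_4, so the answer is 296/7.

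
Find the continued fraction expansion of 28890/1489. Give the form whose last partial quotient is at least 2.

28890 = 19*1489 + 599
1489 = 2*599 + 291
599 = 2*291 + 17
291 = 17*17 + 2
17 = 8*2 + 1
2 = 2*1 + 0  (stop)
So 28890/1489 = [19; 2, 2, 17, 8, 2].

[19; 2, 2, 17, 8, 2]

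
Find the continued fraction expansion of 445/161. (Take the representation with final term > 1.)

[2; 1, 3, 4, 4, 2]

445 = 2·161 + 123
161 = 1·123 + 38
123 = 3·38 + 9
38 = 4·9 + 2
9 = 4·2 + 1
2 = 2·1 + 0  (stop)
So 445/161 = [2; 1, 3, 4, 4, 2].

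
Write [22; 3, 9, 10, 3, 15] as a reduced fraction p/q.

299957/13438

Using pₖ = aₖpₖ₋₁ + pₖ₋₂ and qₖ = aₖqₖ₋₁ + qₖ₋₂:
  k=0: a=22, p=22, q=1
  k=1: a=3, p=67, q=3
  k=2: a=9, p=625, q=28
  k=3: a=10, p=6317, q=283
  k=4: a=3, p=19576, q=877
  k=5: a=15, p=299957, q=13438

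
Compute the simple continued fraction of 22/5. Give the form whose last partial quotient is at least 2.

[4; 2, 2]

22 = 4*5 + 2
5 = 2*2 + 1
2 = 2*1 + 0  (stop)
So 22/5 = [4; 2, 2].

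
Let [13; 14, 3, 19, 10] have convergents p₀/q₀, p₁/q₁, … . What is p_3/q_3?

Using pₖ = aₖpₖ₋₁ + pₖ₋₂, qₖ = aₖqₖ₋₁ + qₖ₋₂ (with p₋₁=1, p₋₂=0, q₋₁=0, q₋₂=1):
  k=0: a=13, p=13, q=1
  k=1: a=14, p=183, q=14
  k=2: a=3, p=562, q=43
  k=3: a=19, p=10861, q=831

10861/831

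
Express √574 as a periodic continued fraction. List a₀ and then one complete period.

a₀ = ⌊√574⌋ = 23.
With m₀=0, d₀=1 and mₖ₊₁ = dₖaₖ − mₖ, dₖ₊₁ = (n − mₖ₊₁²)/dₖ, aₖ₊₁ = ⌊(a₀+mₖ₊₁)/dₖ₊₁⌋:
  k=1: m=23, d=45, a=1
  k=2: m=22, d=2, a=22
  k=3: m=22, d=45, a=1
  k=4: m=23, d=1, a=46
d=1 and a=2a₀=46 at k=4, so the next step gives (m, d) = (23, 45) again — its k=1 value — and the period has length 4.

[23; 1, 22, 1, 46]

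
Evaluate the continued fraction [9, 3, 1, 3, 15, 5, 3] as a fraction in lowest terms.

Fold from the inside: start with 3/1.
  5 + 1/3 = 16/3
  15 + 3/16 = 243/16
  3 + 16/243 = 745/243
  1 + 243/745 = 988/745
  3 + 745/988 = 3709/988
  9 + 988/3709 = 34369/3709

34369/3709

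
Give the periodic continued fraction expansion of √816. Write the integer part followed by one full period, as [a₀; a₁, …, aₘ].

[28; 1, 1, 3, 3, 3, 1, 1, 56]

a₀ = ⌊√816⌋ = 28.
With m₀=0, d₀=1 and mₖ₊₁ = dₖaₖ − mₖ, dₖ₊₁ = (n − mₖ₊₁²)/dₖ, aₖ₊₁ = ⌊(a₀+mₖ₊₁)/dₖ₊₁⌋:
  k=1: m=28, d=32, a=1
  k=2: m=4, d=25, a=1
  k=3: m=21, d=15, a=3
  k=4: m=24, d=16, a=3
  k=5: m=24, d=15, a=3
  k=6: m=21, d=25, a=1
  k=7: m=4, d=32, a=1
  k=8: m=28, d=1, a=56
d=1 and a=2a₀=56 at k=8, so the next step gives (m, d) = (28, 32) again — its k=1 value — and the period has length 8.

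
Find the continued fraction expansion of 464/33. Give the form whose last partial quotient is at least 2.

464 = 14*33 + 2
33 = 16*2 + 1
2 = 2*1 + 0  (stop)
So 464/33 = [14; 16, 2].

[14; 16, 2]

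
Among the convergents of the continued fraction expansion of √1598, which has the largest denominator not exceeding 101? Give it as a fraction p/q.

√1598 = [39; 1, 38, 1, 78, …] (period length 4).
Convergents:
  p_0/q_0 = 39/1
  p_1/q_1 = 40/1
  p_2/q_2 = 1559/39
  p_3/q_3 = 1599/40
  p_4/q_4 = 126281/3159
q_3 = 40 ≤ 101 < 3159 = q_4, so the answer is 1599/40.

1599/40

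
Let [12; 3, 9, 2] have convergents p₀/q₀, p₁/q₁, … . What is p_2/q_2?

Using pₖ = aₖpₖ₋₁ + pₖ₋₂, qₖ = aₖqₖ₋₁ + qₖ₋₂ (with p₋₁=1, p₋₂=0, q₋₁=0, q₋₂=1):
  k=0: a=12, p=12, q=1
  k=1: a=3, p=37, q=3
  k=2: a=9, p=345, q=28

345/28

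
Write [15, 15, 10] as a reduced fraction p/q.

Using pₖ = aₖpₖ₋₁ + pₖ₋₂ and qₖ = aₖqₖ₋₁ + qₖ₋₂:
  k=0: a=15, p=15, q=1
  k=1: a=15, p=226, q=15
  k=2: a=10, p=2275, q=151

2275/151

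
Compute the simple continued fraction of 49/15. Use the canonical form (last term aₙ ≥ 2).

49 = 3×15 + 4
15 = 3×4 + 3
4 = 1×3 + 1
3 = 3×1 + 0  (stop)
So 49/15 = [3; 3, 1, 3].

[3; 3, 1, 3]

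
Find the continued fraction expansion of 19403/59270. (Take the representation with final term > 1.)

[0; 3, 18, 3, 2, 11, 4, 3]

19403 = 0×59270 + 19403
59270 = 3×19403 + 1061
19403 = 18×1061 + 305
1061 = 3×305 + 146
305 = 2×146 + 13
146 = 11×13 + 3
13 = 4×3 + 1
3 = 3×1 + 0  (stop)
So 19403/59270 = [0; 3, 18, 3, 2, 11, 4, 3].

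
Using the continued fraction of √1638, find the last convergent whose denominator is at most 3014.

√1638 = [40; 2, 8, 2, 80, …] (period length 4).
Convergents:
  p_0/q_0 = 40/1
  p_1/q_1 = 81/2
  p_2/q_2 = 688/17
  p_3/q_3 = 1457/36
  p_4/q_4 = 117248/2897
  p_5/q_5 = 235953/5830
q_4 = 2897 ≤ 3014 < 5830 = q_5, so the answer is 117248/2897.

117248/2897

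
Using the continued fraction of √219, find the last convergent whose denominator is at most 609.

8746/591

√219 = [14; 1, 3, 1, 28, …] (period length 4).
Convergents:
  p_0/q_0 = 14/1
  p_1/q_1 = 15/1
  p_2/q_2 = 59/4
  p_3/q_3 = 74/5
  p_4/q_4 = 2131/144
  p_5/q_5 = 2205/149
  p_6/q_6 = 8746/591
  p_7/q_7 = 10951/740
q_6 = 591 ≤ 609 < 740 = q_7, so the answer is 8746/591.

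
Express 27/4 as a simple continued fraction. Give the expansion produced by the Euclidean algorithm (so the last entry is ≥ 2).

[6; 1, 3]

27 = 6×4 + 3
4 = 1×3 + 1
3 = 3×1 + 0  (stop)
So 27/4 = [6; 1, 3].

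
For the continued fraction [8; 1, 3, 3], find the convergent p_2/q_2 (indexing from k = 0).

Using pₖ = aₖpₖ₋₁ + pₖ₋₂, qₖ = aₖqₖ₋₁ + qₖ₋₂ (with p₋₁=1, p₋₂=0, q₋₁=0, q₋₂=1):
  k=0: a=8, p=8, q=1
  k=1: a=1, p=9, q=1
  k=2: a=3, p=35, q=4

35/4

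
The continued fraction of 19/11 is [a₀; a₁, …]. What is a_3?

1

19 = 1·11 + 8   →  a_0 = 1
11 = 1·8 + 3   →  a_1 = 1
8 = 2·3 + 2   →  a_2 = 2
3 = 1·2 + 1   →  a_3 = 1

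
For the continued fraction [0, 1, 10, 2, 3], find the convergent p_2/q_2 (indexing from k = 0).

Using pₖ = aₖpₖ₋₁ + pₖ₋₂, qₖ = aₖqₖ₋₁ + qₖ₋₂ (with p₋₁=1, p₋₂=0, q₋₁=0, q₋₂=1):
  k=0: a=0, p=0, q=1
  k=1: a=1, p=1, q=1
  k=2: a=10, p=10, q=11

10/11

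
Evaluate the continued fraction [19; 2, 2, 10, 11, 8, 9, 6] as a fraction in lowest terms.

Using pₖ = aₖpₖ₋₁ + pₖ₋₂ and qₖ = aₖqₖ₋₁ + qₖ₋₂:
  k=0: a=19, p=19, q=1
  k=1: a=2, p=39, q=2
  k=2: a=2, p=97, q=5
  k=3: a=10, p=1009, q=52
  k=4: a=11, p=11196, q=577
  k=5: a=8, p=90577, q=4668
  k=6: a=9, p=826389, q=42589
  k=7: a=6, p=5048911, q=260202

5048911/260202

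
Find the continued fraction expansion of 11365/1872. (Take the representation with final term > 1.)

11365 = 6*1872 + 133
1872 = 14*133 + 10
133 = 13*10 + 3
10 = 3*3 + 1
3 = 3*1 + 0  (stop)
So 11365/1872 = [6; 14, 13, 3, 3].

[6; 14, 13, 3, 3]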